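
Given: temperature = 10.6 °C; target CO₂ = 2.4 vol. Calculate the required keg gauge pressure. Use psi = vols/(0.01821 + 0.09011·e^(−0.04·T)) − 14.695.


psi = 2.4/(0.01821 + 0.09011·e^(−0.04·10.6)) − 14.695

16.4011 psi


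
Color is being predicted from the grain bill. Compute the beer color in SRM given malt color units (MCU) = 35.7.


SRM = 1.4922 · MCU^0.6859
SRM = 1.4922 · 35.7^0.6859

17.3301 SRM


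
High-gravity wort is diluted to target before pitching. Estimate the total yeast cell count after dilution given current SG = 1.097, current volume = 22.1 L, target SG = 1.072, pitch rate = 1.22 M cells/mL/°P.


V_w = V·((SG_c−1)/(SG_t−1)−1);  °P = 259 − 259/SG_t;  cells = rate·(V+V_w)·°P
V_w = 22.1·((1.097−1)/(1.072−1)−1) = 7.6736
V_final = 22.1 + 7.6736 = 29.7736
°P = 259 − 259/1.072 = 17.3955
cells = 1.22·29.7736·17.3955

631.8716 billion cells


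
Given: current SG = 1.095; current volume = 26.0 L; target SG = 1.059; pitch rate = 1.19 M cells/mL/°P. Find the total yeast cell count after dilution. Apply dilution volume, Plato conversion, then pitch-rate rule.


V_w = V·((SG_c−1)/(SG_t−1)−1);  °P = 259 − 259/SG_t;  cells = rate·(V+V_w)·°P
V_w = 26.0·((1.095−1)/(1.059−1)−1) = 15.8644
V_final = 26.0 + 15.8644 = 41.8644
°P = 259 − 259/1.059 = 14.4297
cells = 1.19·41.8644·14.4297

718.8656 billion cells


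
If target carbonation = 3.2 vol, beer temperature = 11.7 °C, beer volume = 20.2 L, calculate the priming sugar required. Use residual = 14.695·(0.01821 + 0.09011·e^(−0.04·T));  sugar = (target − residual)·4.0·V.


residual = 14.695·(0.01821 + 0.09011·e^(−0.04·11.7)) = 1.0969
sugar = (3.2 − 1.0969)·4.0·20.2

169.9337 g


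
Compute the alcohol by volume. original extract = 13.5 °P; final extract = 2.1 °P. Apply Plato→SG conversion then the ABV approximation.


SG = 259/(259 − P);  ABV = (OG − FG)·131.25
OG = 259/(259 − 13.5) = 1.0550
FG = 259/(259 − 2.1) = 1.0082
ABV = (1.0550 − 1.0082)·131.25

6.1445 % ABV


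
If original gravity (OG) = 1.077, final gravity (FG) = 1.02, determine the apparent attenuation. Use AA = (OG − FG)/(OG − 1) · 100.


AA = (1.077 − 1.02)/(1.077 − 1) · 100

74.0260 %


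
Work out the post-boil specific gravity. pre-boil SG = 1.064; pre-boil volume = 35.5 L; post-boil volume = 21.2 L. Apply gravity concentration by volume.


SG_post = 1 + (SG_pre − 1)·V_pre/V_post
pts_pre = (1.064 − 1)·1000 = 64.0000
pts_post = 64.0000·35.5/21.2 = 107.1698
SG_post = 1 + 107.1698/1000

1.1072


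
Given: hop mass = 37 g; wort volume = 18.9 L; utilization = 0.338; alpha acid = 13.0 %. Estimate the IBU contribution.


IBU = (α/100)·mass·U·1000 / V
IBU = (13.0/100)·37·0.338·1000 / 18.9

86.0201 IBU


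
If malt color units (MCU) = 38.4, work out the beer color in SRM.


SRM = 1.4922 · MCU^0.6859
SRM = 1.4922 · 38.4^0.6859

18.2188 SRM


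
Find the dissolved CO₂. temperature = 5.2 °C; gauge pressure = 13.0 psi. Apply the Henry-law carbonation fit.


vols = (P + 14.695)·(0.01821 + 0.09011·e^(−0.04·T))
vols = (13.0 + 14.695)·(0.01821 + 0.09011·e^(−0.04·5.2))

2.5313 volumes


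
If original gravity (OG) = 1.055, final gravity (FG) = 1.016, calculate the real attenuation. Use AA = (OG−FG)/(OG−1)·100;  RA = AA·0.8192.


AA = (1.055 − 1.016)/(1.055 − 1)·100 = 70.9091
RA = 70.9091·0.8192

58.0887 %


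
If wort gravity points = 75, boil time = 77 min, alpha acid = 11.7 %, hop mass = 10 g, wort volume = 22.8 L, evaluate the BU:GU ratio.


U = 1.65·0.000125^(GP/1000)·(1−e^(−0.04t))/4.15;  IBU = (α/100)·m·U·1000/V;  BU:GU = IBU/GP
U = 1.65·0.000125^(75/1000)·(1−e^(−0.04·77))/4.15 = 0.1933
IBU = (11.7/100)·10·0.1933·1000/22.8 = 9.9202
BU:GU = 9.9202/75

0.1323


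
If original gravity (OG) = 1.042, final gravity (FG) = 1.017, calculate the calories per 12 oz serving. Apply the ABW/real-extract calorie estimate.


ABW = (OG−FG)·131.25·0.79/FG;  °P = 259 − 259/SG (for OG→OE and FG→AE);  RE = 0.1808·OE + 0.8192·AE;  Cal = (6.9·ABW + 4·(RE−0.1))·FG·3.55
ABW = (1.042 − 1.017)·131.25·0.79/1.017 = 2.5489
OE = 259 − 259/1.042 = 10.4395 °P
AE = 259 − 259/1.017 = 4.3294 °P
RE = 0.1808·10.4395 + 0.8192·4.3294 = 5.4341 °P
Cal = (6.9·2.5489 + 4·(5.4341−0.1))·1.017·3.55

140.5277 kcal


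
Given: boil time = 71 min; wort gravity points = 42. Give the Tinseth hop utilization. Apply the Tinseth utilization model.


U = 1.65·0.000125^(GP/1000) · (1 − e^(−0.04·t))/4.15
bigness = 1.65·0.000125^(42/1000) = 1.1312
boil_factor = (1 − e^(−0.04·71))/4.15 = 0.2269
U = 1.1312 · 0.2269

0.2567


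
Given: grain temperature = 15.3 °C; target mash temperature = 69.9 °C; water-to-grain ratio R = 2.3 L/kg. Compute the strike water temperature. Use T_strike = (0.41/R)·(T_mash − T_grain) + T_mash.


T_strike = (0.41/2.3)·(69.9 − 15.3) + 69.9

79.6330 °C


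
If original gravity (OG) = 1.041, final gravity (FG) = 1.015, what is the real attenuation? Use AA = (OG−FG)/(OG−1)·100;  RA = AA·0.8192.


AA = (1.041 − 1.015)/(1.041 − 1)·100 = 63.4146
RA = 63.4146·0.8192

51.9493 %


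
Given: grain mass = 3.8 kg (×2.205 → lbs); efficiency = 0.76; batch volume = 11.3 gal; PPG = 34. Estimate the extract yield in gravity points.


points = lbs × PPG × eff / vol
lbs = 3.8 × 2.205 = 8.3790
points = 8.3790 × 34 × 0.76 / 11.3

19.1605 points


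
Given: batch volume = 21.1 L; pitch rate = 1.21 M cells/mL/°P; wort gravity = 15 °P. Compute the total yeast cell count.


cells (billions) = rate · V_L · °P
cells = 1.21 · 21.1 · 15

382.9650 billion cells


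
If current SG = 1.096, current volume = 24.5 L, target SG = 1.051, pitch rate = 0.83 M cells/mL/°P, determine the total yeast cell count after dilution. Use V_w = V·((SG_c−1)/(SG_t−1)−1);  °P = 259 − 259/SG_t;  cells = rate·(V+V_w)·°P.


V_w = 24.5·((1.096−1)/(1.051−1)−1) = 21.6176
V_final = 24.5 + 21.6176 = 46.1176
°P = 259 − 259/1.051 = 12.5680
cells = 0.83·46.1176·12.5680

481.0746 billion cells


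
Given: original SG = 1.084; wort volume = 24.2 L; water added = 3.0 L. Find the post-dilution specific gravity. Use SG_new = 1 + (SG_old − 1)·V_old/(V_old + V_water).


pts = (1.084 − 1)·1000·24.2/(24.2 + 3.0) = 74.7353
SG_new = 1 + 74.7353/1000

1.0747


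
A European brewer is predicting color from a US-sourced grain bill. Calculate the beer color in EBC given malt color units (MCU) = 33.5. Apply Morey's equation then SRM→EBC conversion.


SRM = 1.4922·MCU^0.6859;  EBC = SRM·1.97
SRM = 1.4922·33.5^0.6859 = 16.5903
EBC = 16.5903·1.97

32.6830 EBC


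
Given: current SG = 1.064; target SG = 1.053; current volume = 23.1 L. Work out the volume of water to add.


V_water = V·((SG_curr − 1)/(SG_target − 1) − 1)
V_water = 23.1·((1.064 − 1)/(1.053 − 1) − 1)

4.7943 L


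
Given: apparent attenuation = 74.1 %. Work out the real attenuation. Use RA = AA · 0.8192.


RA = 74.1 · 0.8192

60.7027 %


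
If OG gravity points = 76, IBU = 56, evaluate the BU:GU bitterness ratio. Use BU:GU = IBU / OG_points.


BU:GU = 56 / 76

0.7368


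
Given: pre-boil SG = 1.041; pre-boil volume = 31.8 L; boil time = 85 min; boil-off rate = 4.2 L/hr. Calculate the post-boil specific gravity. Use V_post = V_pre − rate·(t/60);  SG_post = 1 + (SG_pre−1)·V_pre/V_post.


V_post = 31.8 − 4.2·(85/60) = 25.8500
SG_post = 1 + (1.041 − 1)·31.8/25.8500

1.0504


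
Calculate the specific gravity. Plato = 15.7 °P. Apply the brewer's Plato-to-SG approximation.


SG = 259/(259 − P)
SG = 259/(259 − 15.7)

1.0645


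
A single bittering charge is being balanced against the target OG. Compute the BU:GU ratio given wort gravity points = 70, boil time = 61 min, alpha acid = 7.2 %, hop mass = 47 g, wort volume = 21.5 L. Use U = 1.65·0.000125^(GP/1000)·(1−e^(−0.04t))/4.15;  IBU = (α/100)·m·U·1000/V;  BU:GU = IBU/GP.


U = 1.65·0.000125^(70/1000)·(1−e^(−0.04·61))/4.15 = 0.1935
IBU = (7.2/100)·47·0.1935·1000/21.5 = 30.4513
BU:GU = 30.4513/70

0.4350


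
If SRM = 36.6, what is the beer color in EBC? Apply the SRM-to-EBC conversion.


EBC = SRM · 1.97
EBC = 36.6 · 1.97

72.1020 EBC


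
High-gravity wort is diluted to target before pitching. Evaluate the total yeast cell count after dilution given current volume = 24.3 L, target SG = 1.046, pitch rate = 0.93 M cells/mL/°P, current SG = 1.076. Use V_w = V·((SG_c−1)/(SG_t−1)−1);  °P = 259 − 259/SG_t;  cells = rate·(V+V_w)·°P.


V_w = 24.3·((1.076−1)/(1.046−1)−1) = 15.8478
V_final = 24.3 + 15.8478 = 40.1478
°P = 259 − 259/1.046 = 11.3901
cells = 0.93·40.1478·11.3901

425.2760 billion cells


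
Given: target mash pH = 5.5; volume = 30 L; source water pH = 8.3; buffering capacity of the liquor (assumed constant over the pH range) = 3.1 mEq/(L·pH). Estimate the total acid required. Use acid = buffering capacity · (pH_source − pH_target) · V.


acid = 3.1 · (8.3 − 5.5) · 30

260.4000 mEq


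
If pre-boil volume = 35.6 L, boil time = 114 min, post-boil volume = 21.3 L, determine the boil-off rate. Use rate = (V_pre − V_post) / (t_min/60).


rate = (35.6 − 21.3) / (114/60)

7.5263 L/hr


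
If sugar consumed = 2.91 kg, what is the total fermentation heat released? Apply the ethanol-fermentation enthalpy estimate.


Q = m_sugar · 590 kJ/kg
Q = 2.91 · 590

1716.9000 kJ


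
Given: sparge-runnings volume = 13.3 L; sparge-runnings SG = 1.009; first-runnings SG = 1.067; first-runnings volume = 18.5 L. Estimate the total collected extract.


total = Σ (SG_i − 1)·1000·V_i
first = (1.067 − 1)·1000·18.5 = 1239.5000
sparge = (1.009 − 1)·1000·13.3 = 119.7000
total = 1239.5000 + 119.7000

1359.2000 gravity·L


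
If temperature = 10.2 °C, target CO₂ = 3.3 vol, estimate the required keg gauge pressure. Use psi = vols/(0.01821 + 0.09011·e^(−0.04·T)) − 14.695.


psi = 3.3/(0.01821 + 0.09011·e^(−0.04·10.2)) − 14.695

27.5416 psi


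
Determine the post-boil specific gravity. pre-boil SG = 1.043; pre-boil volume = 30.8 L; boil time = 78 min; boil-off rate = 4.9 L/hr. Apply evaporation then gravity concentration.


V_post = V_pre − rate·(t/60);  SG_post = 1 + (SG_pre−1)·V_pre/V_post
V_post = 30.8 − 4.9·(78/60) = 24.4300
SG_post = 1 + (1.043 − 1)·30.8/24.4300

1.0542


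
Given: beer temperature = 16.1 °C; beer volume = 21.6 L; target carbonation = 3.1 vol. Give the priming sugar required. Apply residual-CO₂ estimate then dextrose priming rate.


residual = 14.695·(0.01821 + 0.09011·e^(−0.04·T));  sugar = (target − residual)·4.0·V
residual = 14.695·(0.01821 + 0.09011·e^(−0.04·16.1)) = 0.9630
sugar = (3.1 − 0.9630)·4.0·21.6

184.6341 g


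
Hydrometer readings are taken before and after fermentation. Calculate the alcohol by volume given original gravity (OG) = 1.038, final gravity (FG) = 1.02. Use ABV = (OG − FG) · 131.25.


ABV = (1.038 − 1.02) · 131.25

2.3625 % ABV


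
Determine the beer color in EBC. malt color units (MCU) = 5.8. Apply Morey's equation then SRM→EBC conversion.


SRM = 1.4922·MCU^0.6859;  EBC = SRM·1.97
SRM = 1.4922·5.8^0.6859 = 4.9827
EBC = 4.9827·1.97

9.8159 EBC


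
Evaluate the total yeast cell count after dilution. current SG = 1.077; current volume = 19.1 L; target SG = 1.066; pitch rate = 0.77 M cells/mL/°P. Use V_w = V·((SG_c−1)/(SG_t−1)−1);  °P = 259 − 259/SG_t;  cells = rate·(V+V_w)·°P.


V_w = 19.1·((1.077−1)/(1.066−1)−1) = 3.1833
V_final = 19.1 + 3.1833 = 22.2833
°P = 259 − 259/1.066 = 16.0356
cells = 0.77·22.2833·16.0356

275.1423 billion cells


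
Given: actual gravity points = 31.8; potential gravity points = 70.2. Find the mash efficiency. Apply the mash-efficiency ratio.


efficiency = actual / potential × 100
efficiency = 31.8 / 70.2 × 100

45.2991 %


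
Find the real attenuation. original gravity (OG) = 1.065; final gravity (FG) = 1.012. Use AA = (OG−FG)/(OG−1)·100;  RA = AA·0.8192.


AA = (1.065 − 1.012)/(1.065 − 1)·100 = 81.5385
RA = 81.5385·0.8192

66.7963 %


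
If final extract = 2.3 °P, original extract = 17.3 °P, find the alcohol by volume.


SG = 259/(259 − P);  ABV = (OG − FG)·131.25
OG = 259/(259 − 17.3) = 1.0716
FG = 259/(259 − 2.3) = 1.0090
ABV = (1.0716 − 1.0090)·131.25

8.2184 % ABV


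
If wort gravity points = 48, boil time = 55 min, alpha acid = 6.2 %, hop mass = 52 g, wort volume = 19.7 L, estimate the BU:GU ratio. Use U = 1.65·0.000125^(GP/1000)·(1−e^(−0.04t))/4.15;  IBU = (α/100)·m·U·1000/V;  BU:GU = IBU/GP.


U = 1.65·0.000125^(48/1000)·(1−e^(−0.04·55))/4.15 = 0.2297
IBU = (6.2/100)·52·0.2297·1000/19.7 = 37.5850
BU:GU = 37.5850/48

0.7830


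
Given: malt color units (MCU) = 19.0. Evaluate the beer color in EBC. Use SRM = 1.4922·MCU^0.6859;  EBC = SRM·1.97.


SRM = 1.4922·19.0^0.6859 = 11.2441
EBC = 11.2441·1.97

22.1508 EBC


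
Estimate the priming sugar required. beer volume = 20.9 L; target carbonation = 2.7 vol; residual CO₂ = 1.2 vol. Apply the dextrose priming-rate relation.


sugar = (target − residual)·4.0·V
sugar = (2.7 − 1.2)·4.0·20.9

125.4000 g


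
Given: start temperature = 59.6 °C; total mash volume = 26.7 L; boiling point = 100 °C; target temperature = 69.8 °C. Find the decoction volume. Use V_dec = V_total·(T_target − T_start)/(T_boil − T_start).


V_dec = 26.7·(69.8 − 59.6)/(100 − 59.6)

6.7411 L


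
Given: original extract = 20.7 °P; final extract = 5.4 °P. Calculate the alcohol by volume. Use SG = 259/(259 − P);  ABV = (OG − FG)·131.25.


OG = 259/(259 − 20.7) = 1.0869
FG = 259/(259 − 5.4) = 1.0213
ABV = (1.0869 − 1.0213)·131.25

8.6063 % ABV


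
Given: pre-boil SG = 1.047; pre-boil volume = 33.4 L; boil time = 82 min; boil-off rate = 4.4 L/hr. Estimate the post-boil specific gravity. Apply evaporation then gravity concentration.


V_post = V_pre − rate·(t/60);  SG_post = 1 + (SG_pre−1)·V_pre/V_post
V_post = 33.4 − 4.4·(82/60) = 27.3867
SG_post = 1 + (1.047 − 1)·33.4/27.3867

1.0573


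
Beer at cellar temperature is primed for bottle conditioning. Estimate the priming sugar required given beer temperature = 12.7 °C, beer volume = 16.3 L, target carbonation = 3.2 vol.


residual = 14.695·(0.01821 + 0.09011·e^(−0.04·T));  sugar = (target − residual)·4.0·V
residual = 14.695·(0.01821 + 0.09011·e^(−0.04·12.7)) = 1.0643
sugar = (3.2 − 1.0643)·4.0·16.3

139.2448 g


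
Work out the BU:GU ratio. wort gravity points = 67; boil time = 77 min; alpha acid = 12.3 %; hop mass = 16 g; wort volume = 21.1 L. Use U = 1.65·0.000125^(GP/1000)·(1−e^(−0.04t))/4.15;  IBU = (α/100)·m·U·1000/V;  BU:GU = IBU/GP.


U = 1.65·0.000125^(67/1000)·(1−e^(−0.04·77))/4.15 = 0.2077
IBU = (12.3/100)·16·0.2077·1000/21.1 = 19.3749
BU:GU = 19.3749/67

0.2892


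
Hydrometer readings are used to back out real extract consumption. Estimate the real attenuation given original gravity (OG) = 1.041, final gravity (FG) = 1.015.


AA = (OG−FG)/(OG−1)·100;  RA = AA·0.8192
AA = (1.041 − 1.015)/(1.041 − 1)·100 = 63.4146
RA = 63.4146·0.8192

51.9493 %


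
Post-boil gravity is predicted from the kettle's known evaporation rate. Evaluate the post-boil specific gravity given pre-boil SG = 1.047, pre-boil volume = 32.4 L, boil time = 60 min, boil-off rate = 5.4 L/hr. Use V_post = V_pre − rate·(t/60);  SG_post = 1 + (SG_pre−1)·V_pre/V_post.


V_post = 32.4 − 5.4·(60/60) = 27.0000
SG_post = 1 + (1.047 − 1)·32.4/27.0000

1.0564


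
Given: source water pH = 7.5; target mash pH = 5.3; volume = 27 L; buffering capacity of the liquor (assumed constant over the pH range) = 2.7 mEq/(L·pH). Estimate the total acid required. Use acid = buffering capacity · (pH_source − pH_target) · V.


acid = 2.7 · (7.5 − 5.3) · 27

160.3800 mEq


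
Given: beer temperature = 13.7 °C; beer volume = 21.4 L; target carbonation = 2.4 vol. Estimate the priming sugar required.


residual = 14.695·(0.01821 + 0.09011·e^(−0.04·T));  sugar = (target − residual)·4.0·V
residual = 14.695·(0.01821 + 0.09011·e^(−0.04·13.7)) = 1.0331
sugar = (2.4 − 1.0331)·4.0·21.4

117.0064 g


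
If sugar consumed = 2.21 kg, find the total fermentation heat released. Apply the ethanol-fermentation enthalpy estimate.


Q = m_sugar · 590 kJ/kg
Q = 2.21 · 590

1303.9000 kJ


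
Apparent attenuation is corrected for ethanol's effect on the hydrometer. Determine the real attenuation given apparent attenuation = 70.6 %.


RA = AA · 0.8192
RA = 70.6 · 0.8192

57.8355 %


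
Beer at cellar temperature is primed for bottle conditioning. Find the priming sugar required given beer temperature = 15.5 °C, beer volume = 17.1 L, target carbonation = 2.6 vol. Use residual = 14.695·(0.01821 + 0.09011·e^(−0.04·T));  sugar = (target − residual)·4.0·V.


residual = 14.695·(0.01821 + 0.09011·e^(−0.04·15.5)) = 0.9799
sugar = (2.6 − 0.9799)·4.0·17.1

110.8132 g


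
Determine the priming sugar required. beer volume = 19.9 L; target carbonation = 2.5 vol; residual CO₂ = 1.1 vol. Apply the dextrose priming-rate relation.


sugar = (target − residual)·4.0·V
sugar = (2.5 − 1.1)·4.0·19.9

111.4400 g


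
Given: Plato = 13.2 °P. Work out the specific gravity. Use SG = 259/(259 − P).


SG = 259/(259 − 13.2)

1.0537


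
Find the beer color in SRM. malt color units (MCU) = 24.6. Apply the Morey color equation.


SRM = 1.4922 · MCU^0.6859
SRM = 1.4922 · 24.6^0.6859

13.4236 SRM


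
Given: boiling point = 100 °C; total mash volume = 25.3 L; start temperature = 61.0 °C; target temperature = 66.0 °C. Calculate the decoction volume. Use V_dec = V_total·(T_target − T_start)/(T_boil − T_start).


V_dec = 25.3·(66.0 − 61.0)/(100 − 61.0)

3.2436 L


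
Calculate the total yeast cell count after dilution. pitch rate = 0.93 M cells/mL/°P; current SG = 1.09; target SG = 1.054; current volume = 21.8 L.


V_w = V·((SG_c−1)/(SG_t−1)−1);  °P = 259 − 259/SG_t;  cells = rate·(V+V_w)·°P
V_w = 21.8·((1.09−1)/(1.054−1)−1) = 14.5333
V_final = 21.8 + 14.5333 = 36.3333
°P = 259 − 259/1.054 = 13.2694
cells = 0.93·36.3333·13.2694

448.3747 billion cells


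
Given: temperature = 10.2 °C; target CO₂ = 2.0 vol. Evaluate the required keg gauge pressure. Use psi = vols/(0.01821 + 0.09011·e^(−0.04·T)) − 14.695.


psi = 2.0/(0.01821 + 0.09011·e^(−0.04·10.2)) − 14.695

10.9030 psi


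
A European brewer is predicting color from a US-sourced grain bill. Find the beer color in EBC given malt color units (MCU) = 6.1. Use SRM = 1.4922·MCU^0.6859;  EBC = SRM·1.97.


SRM = 1.4922·6.1^0.6859 = 5.1580
EBC = 5.1580·1.97

10.1613 EBC


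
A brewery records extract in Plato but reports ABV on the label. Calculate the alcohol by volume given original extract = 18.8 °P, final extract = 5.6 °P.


SG = 259/(259 − P);  ABV = (OG − FG)·131.25
OG = 259/(259 − 18.8) = 1.0783
FG = 259/(259 − 5.6) = 1.0221
ABV = (1.0783 − 1.0221)·131.25

7.3721 % ABV


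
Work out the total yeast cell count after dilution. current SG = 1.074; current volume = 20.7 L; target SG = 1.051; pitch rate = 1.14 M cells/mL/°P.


V_w = V·((SG_c−1)/(SG_t−1)−1);  °P = 259 − 259/SG_t;  cells = rate·(V+V_w)·°P
V_w = 20.7·((1.074−1)/(1.051−1)−1) = 9.3353
V_final = 20.7 + 9.3353 = 30.0353
°P = 259 − 259/1.051 = 12.5680
cells = 1.14·30.0353·12.5680

430.3323 billion cells


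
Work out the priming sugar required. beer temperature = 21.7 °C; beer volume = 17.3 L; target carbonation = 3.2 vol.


residual = 14.695·(0.01821 + 0.09011·e^(−0.04·T));  sugar = (target − residual)·4.0·V
residual = 14.695·(0.01821 + 0.09011·e^(−0.04·21.7)) = 0.8235
sugar = (3.2 − 0.8235)·4.0·17.3

164.4560 g


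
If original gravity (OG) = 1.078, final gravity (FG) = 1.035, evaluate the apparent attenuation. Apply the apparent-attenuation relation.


AA = (OG − FG)/(OG − 1) · 100
AA = (1.078 − 1.035)/(1.078 − 1) · 100

55.1282 %


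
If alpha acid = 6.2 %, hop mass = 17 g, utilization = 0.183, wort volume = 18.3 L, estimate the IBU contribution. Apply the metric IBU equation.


IBU = (α/100)·mass·U·1000 / V
IBU = (6.2/100)·17·0.183·1000 / 18.3

10.5400 IBU


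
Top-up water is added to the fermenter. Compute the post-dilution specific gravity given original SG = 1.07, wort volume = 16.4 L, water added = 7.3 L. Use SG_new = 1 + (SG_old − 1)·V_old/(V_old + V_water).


pts = (1.07 − 1)·1000·16.4/(16.4 + 7.3) = 48.4388
SG_new = 1 + 48.4388/1000

1.0484


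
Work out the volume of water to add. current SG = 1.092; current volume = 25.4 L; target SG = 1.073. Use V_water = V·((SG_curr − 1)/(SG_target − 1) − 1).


V_water = 25.4·((1.092 − 1)/(1.073 − 1) − 1)

6.6110 L


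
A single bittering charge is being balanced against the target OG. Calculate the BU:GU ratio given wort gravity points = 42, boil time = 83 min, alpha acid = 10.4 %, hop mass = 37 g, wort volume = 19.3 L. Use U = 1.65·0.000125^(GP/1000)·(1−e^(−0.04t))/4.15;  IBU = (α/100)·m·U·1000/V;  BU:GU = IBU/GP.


U = 1.65·0.000125^(42/1000)·(1−e^(−0.04·83))/4.15 = 0.2627
IBU = (10.4/100)·37·0.2627·1000/19.3 = 52.3832
BU:GU = 52.3832/42

1.2472


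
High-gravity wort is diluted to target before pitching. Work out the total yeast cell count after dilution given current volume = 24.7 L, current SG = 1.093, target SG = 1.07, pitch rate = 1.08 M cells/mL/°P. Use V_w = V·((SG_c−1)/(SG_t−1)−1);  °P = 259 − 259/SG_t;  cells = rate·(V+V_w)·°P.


V_w = 24.7·((1.093−1)/(1.07−1)−1) = 8.1157
V_final = 24.7 + 8.1157 = 32.8157
°P = 259 − 259/1.07 = 16.9439
cells = 1.08·32.8157·16.9439

600.5092 billion cells


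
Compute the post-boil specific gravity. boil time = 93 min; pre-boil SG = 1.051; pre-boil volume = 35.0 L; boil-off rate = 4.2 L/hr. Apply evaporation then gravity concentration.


V_post = V_pre − rate·(t/60);  SG_post = 1 + (SG_pre−1)·V_pre/V_post
V_post = 35.0 − 4.2·(93/60) = 28.4900
SG_post = 1 + (1.051 − 1)·35.0/28.4900

1.0627


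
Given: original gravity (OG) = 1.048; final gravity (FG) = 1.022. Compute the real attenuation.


AA = (OG−FG)/(OG−1)·100;  RA = AA·0.8192
AA = (1.048 − 1.022)/(1.048 − 1)·100 = 54.1667
RA = 54.1667·0.8192

44.3733 %


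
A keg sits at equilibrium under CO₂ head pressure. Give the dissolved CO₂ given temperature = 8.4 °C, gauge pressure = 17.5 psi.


vols = (P + 14.695)·(0.01821 + 0.09011·e^(−0.04·T))
vols = (17.5 + 14.695)·(0.01821 + 0.09011·e^(−0.04·8.4))

2.6595 volumes


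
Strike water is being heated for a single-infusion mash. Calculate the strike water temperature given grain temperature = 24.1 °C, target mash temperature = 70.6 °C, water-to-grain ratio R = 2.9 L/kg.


T_strike = (0.41/R)·(T_mash − T_grain) + T_mash
T_strike = (0.41/2.9)·(70.6 − 24.1) + 70.6

77.1741 °C


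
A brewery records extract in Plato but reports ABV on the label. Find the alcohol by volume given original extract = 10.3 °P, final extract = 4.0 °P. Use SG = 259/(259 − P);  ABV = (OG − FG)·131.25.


OG = 259/(259 − 10.3) = 1.0414
FG = 259/(259 − 4.0) = 1.0157
ABV = (1.0414 − 1.0157)·131.25

3.3769 % ABV


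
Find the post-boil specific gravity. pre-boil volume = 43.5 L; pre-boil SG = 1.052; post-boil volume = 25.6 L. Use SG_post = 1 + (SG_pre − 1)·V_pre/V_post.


pts_pre = (1.052 − 1)·1000 = 52.0000
pts_post = 52.0000·43.5/25.6 = 88.3594
SG_post = 1 + 88.3594/1000

1.0884


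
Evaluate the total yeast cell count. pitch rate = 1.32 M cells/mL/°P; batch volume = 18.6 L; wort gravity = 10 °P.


cells (billions) = rate · V_L · °P
cells = 1.32 · 18.6 · 10

245.5200 billion cells


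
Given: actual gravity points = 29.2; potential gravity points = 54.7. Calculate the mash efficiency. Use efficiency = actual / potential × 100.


efficiency = 29.2 / 54.7 × 100

53.3821 %


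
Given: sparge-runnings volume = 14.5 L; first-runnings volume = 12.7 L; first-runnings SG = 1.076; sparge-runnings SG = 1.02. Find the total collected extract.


total = Σ (SG_i − 1)·1000·V_i
first = (1.076 − 1)·1000·12.7 = 965.2000
sparge = (1.02 − 1)·1000·14.5 = 290.0000
total = 965.2000 + 290.0000

1255.2000 gravity·L


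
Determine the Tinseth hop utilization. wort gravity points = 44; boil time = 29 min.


U = 1.65·0.000125^(GP/1000) · (1 − e^(−0.04·t))/4.15
bigness = 1.65·0.000125^(44/1000) = 1.1111
boil_factor = (1 − e^(−0.04·29))/4.15 = 0.1654
U = 1.1111 · 0.1654

0.1838


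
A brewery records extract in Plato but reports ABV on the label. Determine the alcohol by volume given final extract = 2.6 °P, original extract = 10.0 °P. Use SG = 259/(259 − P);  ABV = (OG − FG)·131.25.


OG = 259/(259 − 10.0) = 1.0402
FG = 259/(259 − 2.6) = 1.0101
ABV = (1.0402 − 1.0101)·131.25

3.9402 % ABV


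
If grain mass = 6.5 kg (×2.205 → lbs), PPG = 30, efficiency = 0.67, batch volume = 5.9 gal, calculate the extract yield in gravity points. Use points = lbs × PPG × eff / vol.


lbs = 6.5 × 2.205 = 14.3325
points = 14.3325 × 30 × 0.67 / 5.9

48.8277 points


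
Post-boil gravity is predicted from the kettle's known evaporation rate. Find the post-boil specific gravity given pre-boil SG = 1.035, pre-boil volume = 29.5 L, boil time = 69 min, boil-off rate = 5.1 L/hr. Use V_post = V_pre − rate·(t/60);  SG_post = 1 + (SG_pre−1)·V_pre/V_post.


V_post = 29.5 − 5.1·(69/60) = 23.6350
SG_post = 1 + (1.035 − 1)·29.5/23.6350

1.0437


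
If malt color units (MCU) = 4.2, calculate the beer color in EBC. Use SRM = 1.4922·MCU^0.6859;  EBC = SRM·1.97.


SRM = 1.4922·4.2^0.6859 = 3.9931
EBC = 3.9931·1.97

7.8665 EBC


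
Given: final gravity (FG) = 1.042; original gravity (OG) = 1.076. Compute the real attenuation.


AA = (OG−FG)/(OG−1)·100;  RA = AA·0.8192
AA = (1.076 − 1.042)/(1.076 − 1)·100 = 44.7368
RA = 44.7368·0.8192

36.6484 %


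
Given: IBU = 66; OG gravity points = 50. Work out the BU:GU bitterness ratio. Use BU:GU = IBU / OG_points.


BU:GU = 66 / 50

1.3200


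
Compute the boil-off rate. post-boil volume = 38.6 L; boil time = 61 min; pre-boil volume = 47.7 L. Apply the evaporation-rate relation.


rate = (V_pre − V_post) / (t_min/60)
rate = (47.7 − 38.6) / (61/60)

8.9508 L/hr


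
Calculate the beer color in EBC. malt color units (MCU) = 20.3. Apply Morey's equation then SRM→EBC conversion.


SRM = 1.4922·MCU^0.6859;  EBC = SRM·1.97
SRM = 1.4922·20.3^0.6859 = 11.7663
EBC = 11.7663·1.97

23.1795 EBC


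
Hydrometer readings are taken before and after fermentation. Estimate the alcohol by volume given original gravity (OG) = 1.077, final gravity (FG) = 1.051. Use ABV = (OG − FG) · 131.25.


ABV = (1.077 − 1.051) · 131.25

3.4125 % ABV


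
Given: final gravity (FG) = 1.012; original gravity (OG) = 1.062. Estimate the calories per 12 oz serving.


ABW = (OG−FG)·131.25·0.79/FG;  °P = 259 − 259/SG (for OG→OE and FG→AE);  RE = 0.1808·OE + 0.8192·AE;  Cal = (6.9·ABW + 4·(RE−0.1))·FG·3.55
ABW = (1.062 − 1.012)·131.25·0.79/1.012 = 5.1229
OE = 259 − 259/1.062 = 15.1205 °P
AE = 259 − 259/1.012 = 3.0711 °P
RE = 0.1808·15.1205 + 0.8192·3.0711 = 5.2497 °P
Cal = (6.9·5.1229 + 4·(5.2497−0.1))·1.012·3.55

200.9941 kcal


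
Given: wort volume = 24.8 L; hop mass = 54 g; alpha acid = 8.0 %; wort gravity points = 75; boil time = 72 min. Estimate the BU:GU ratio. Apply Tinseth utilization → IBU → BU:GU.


U = 1.65·0.000125^(GP/1000)·(1−e^(−0.04t))/4.15;  IBU = (α/100)·m·U·1000/V;  BU:GU = IBU/GP
U = 1.65·0.000125^(75/1000)·(1−e^(−0.04·72))/4.15 = 0.1913
IBU = (8.0/100)·54·0.1913·1000/24.8 = 33.3155
BU:GU = 33.3155/75

0.4442


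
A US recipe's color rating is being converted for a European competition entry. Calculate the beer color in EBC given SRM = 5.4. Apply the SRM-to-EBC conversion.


EBC = SRM · 1.97
EBC = 5.4 · 1.97

10.6380 EBC


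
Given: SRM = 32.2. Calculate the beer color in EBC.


EBC = SRM · 1.97
EBC = 32.2 · 1.97

63.4340 EBC


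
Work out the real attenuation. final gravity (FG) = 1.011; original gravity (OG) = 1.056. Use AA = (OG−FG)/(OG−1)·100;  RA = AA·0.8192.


AA = (1.056 − 1.011)/(1.056 − 1)·100 = 80.3571
RA = 80.3571·0.8192

65.8286 %


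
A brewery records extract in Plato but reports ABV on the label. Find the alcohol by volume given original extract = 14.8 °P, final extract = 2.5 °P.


SG = 259/(259 − P);  ABV = (OG − FG)·131.25
OG = 259/(259 − 14.8) = 1.0606
FG = 259/(259 − 2.5) = 1.0097
ABV = (1.0606 − 1.0097)·131.25

6.6753 % ABV


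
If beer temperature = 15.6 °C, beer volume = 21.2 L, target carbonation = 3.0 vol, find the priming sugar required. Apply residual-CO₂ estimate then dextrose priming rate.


residual = 14.695·(0.01821 + 0.09011·e^(−0.04·T));  sugar = (target − residual)·4.0·V
residual = 14.695·(0.01821 + 0.09011·e^(−0.04·15.6)) = 0.9771
sugar = (3.0 − 0.9771)·4.0·21.2

171.5436 g


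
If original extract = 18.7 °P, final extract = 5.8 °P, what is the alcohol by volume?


SG = 259/(259 − P);  ABV = (OG − FG)·131.25
OG = 259/(259 − 18.7) = 1.0778
FG = 259/(259 − 5.8) = 1.0229
ABV = (1.0778 − 1.0229)·131.25

7.2073 % ABV


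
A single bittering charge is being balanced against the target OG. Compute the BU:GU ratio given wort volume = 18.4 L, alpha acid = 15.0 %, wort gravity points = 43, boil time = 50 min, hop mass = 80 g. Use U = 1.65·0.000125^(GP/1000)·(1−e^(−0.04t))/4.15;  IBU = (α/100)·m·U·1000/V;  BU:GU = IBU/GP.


U = 1.65·0.000125^(43/1000)·(1−e^(−0.04·50))/4.15 = 0.2336
IBU = (15.0/100)·80·0.2336·1000/18.4 = 152.3401
BU:GU = 152.3401/43

3.5428


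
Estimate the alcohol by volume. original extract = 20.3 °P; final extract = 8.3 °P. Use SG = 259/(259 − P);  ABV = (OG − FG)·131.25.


OG = 259/(259 − 20.3) = 1.0850
FG = 259/(259 − 8.3) = 1.0331
ABV = (1.0850 − 1.0331)·131.25

6.8167 % ABV


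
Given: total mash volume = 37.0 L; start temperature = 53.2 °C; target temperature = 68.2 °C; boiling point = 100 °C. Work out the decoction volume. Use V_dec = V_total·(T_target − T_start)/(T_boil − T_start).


V_dec = 37.0·(68.2 − 53.2)/(100 − 53.2)

11.8590 L


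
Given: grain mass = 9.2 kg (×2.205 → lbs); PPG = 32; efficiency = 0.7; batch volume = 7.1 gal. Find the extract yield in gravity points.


points = lbs × PPG × eff / vol
lbs = 9.2 × 2.205 = 20.2860
points = 20.2860 × 32 × 0.7 / 7.1

64.0009 points


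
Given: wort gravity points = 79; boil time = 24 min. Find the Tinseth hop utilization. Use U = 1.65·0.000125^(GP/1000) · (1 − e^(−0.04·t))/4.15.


bigness = 1.65·0.000125^(79/1000) = 0.8112
boil_factor = (1 − e^(−0.04·24))/4.15 = 0.1487
U = 0.8112 · 0.1487

0.1206


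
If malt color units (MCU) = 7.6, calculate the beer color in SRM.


SRM = 1.4922 · MCU^0.6859
SRM = 1.4922 · 7.6^0.6859

5.9976 SRM


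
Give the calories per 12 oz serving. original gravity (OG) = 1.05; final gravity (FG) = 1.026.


ABW = (OG−FG)·131.25·0.79/FG;  °P = 259 − 259/SG (for OG→OE and FG→AE);  RE = 0.1808·OE + 0.8192·AE;  Cal = (6.9·ABW + 4·(RE−0.1))·FG·3.55
ABW = (1.05 − 1.026)·131.25·0.79/1.026 = 2.4254
OE = 259 − 259/1.05 = 12.3333 °P
AE = 259 − 259/1.026 = 6.5634 °P
RE = 0.1808·12.3333 + 0.8192·6.5634 = 7.6066 °P
Cal = (6.9·2.4254 + 4·(7.6066−0.1))·1.026·3.55

170.3205 kcal


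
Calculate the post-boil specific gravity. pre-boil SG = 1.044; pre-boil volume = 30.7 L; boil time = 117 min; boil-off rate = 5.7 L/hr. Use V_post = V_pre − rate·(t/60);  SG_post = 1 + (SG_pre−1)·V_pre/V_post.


V_post = 30.7 − 5.7·(117/60) = 19.5850
SG_post = 1 + (1.044 − 1)·30.7/19.5850

1.0690


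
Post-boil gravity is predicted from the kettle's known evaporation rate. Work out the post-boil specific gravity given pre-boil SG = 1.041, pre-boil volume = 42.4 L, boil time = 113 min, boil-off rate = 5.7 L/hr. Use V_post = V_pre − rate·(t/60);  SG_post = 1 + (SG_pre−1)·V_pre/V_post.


V_post = 42.4 − 5.7·(113/60) = 31.6650
SG_post = 1 + (1.041 − 1)·42.4/31.6650

1.0549


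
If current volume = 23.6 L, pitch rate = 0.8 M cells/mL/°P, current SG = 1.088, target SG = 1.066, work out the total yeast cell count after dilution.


V_w = V·((SG_c−1)/(SG_t−1)−1);  °P = 259 − 259/SG_t;  cells = rate·(V+V_w)·°P
V_w = 23.6·((1.088−1)/(1.066−1)−1) = 7.8667
V_final = 23.6 + 7.8667 = 31.4667
°P = 259 − 259/1.066 = 16.0356
cells = 0.8·31.4667·16.0356

403.6707 billion cells


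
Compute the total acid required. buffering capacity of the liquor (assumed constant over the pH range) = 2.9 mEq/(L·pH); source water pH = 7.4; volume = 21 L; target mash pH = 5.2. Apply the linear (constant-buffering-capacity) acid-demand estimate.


acid = buffering capacity · (pH_source − pH_target) · V
acid = 2.9 · (7.4 − 5.2) · 21

133.9800 mEq


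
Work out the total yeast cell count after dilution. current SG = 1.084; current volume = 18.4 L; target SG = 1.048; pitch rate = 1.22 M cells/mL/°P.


V_w = V·((SG_c−1)/(SG_t−1)−1);  °P = 259 − 259/SG_t;  cells = rate·(V+V_w)·°P
V_w = 18.4·((1.084−1)/(1.048−1)−1) = 13.8000
V_final = 18.4 + 13.8000 = 32.2000
°P = 259 − 259/1.048 = 11.8626
cells = 1.22·32.2000·11.8626

466.0102 billion cells


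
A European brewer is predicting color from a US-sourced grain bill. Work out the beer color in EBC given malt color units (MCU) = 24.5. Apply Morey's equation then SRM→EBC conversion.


SRM = 1.4922·MCU^0.6859;  EBC = SRM·1.97
SRM = 1.4922·24.5^0.6859 = 13.3862
EBC = 13.3862·1.97

26.3707 EBC


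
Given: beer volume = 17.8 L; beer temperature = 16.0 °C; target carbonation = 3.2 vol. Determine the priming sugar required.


residual = 14.695·(0.01821 + 0.09011·e^(−0.04·T));  sugar = (target − residual)·4.0·V
residual = 14.695·(0.01821 + 0.09011·e^(−0.04·16.0)) = 0.9658
sugar = (3.2 − 0.9658)·4.0·17.8

159.0737 g


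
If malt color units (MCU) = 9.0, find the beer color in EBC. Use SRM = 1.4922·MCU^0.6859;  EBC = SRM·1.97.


SRM = 1.4922·9.0^0.6859 = 6.7351
EBC = 6.7351·1.97

13.2681 EBC


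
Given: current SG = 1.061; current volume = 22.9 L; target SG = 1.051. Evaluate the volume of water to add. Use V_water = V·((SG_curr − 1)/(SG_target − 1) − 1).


V_water = 22.9·((1.061 − 1)/(1.051 − 1) − 1)

4.4902 L


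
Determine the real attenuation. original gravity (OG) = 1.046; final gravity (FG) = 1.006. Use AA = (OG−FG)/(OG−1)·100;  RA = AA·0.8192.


AA = (1.046 − 1.006)/(1.046 − 1)·100 = 86.9565
RA = 86.9565·0.8192

71.2348 %


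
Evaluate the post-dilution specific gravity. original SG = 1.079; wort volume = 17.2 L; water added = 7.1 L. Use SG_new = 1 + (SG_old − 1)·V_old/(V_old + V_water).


pts = (1.079 − 1)·1000·17.2/(17.2 + 7.1) = 55.9177
SG_new = 1 + 55.9177/1000

1.0559


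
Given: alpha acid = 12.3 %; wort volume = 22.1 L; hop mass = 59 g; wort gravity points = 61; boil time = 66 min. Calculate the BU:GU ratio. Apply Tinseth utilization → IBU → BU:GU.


U = 1.65·0.000125^(GP/1000)·(1−e^(−0.04t))/4.15;  IBU = (α/100)·m·U·1000/V;  BU:GU = IBU/GP
U = 1.65·0.000125^(61/1000)·(1−e^(−0.04·66))/4.15 = 0.2134
IBU = (12.3/100)·59·0.2134·1000/22.1 = 70.0743
BU:GU = 70.0743/61

1.1488


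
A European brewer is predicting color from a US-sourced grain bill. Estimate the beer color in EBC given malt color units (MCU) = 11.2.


SRM = 1.4922·MCU^0.6859;  EBC = SRM·1.97
SRM = 1.4922·11.2^0.6859 = 7.8250
EBC = 7.8250·1.97

15.4153 EBC


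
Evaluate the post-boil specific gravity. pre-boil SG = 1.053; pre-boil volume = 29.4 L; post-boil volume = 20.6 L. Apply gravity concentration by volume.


SG_post = 1 + (SG_pre − 1)·V_pre/V_post
pts_pre = (1.053 − 1)·1000 = 53.0000
pts_post = 53.0000·29.4/20.6 = 75.6408
SG_post = 1 + 75.6408/1000

1.0756


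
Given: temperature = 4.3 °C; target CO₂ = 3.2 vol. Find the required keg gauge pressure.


psi = vols/(0.01821 + 0.09011·e^(−0.04·T)) − 14.695
psi = 3.2/(0.01821 + 0.09011·e^(−0.04·4.3)) − 14.695

19.3183 psi


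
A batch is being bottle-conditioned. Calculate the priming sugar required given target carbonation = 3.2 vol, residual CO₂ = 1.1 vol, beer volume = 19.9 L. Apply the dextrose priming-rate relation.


sugar = (target − residual)·4.0·V
sugar = (3.2 − 1.1)·4.0·19.9

167.1600 g


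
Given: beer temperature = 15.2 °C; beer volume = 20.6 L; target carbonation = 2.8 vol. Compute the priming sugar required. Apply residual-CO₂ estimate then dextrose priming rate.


residual = 14.695·(0.01821 + 0.09011·e^(−0.04·T));  sugar = (target − residual)·4.0·V
residual = 14.695·(0.01821 + 0.09011·e^(−0.04·15.2)) = 0.9885
sugar = (2.8 − 0.9885)·4.0·20.6

149.2657 g


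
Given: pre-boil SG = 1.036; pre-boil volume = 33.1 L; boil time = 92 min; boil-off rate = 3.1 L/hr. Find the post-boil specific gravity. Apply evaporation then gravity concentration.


V_post = V_pre − rate·(t/60);  SG_post = 1 + (SG_pre−1)·V_pre/V_post
V_post = 33.1 − 3.1·(92/60) = 28.3467
SG_post = 1 + (1.036 − 1)·33.1/28.3467

1.0420


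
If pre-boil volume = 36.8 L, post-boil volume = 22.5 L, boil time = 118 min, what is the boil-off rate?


rate = (V_pre − V_post) / (t_min/60)
rate = (36.8 − 22.5) / (118/60)

7.2712 L/hr


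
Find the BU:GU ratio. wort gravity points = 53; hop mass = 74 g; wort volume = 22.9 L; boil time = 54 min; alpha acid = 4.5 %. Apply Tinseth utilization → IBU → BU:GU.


U = 1.65·0.000125^(GP/1000)·(1−e^(−0.04t))/4.15;  IBU = (α/100)·m·U·1000/V;  BU:GU = IBU/GP
U = 1.65·0.000125^(53/1000)·(1−e^(−0.04·54))/4.15 = 0.2185
IBU = (4.5/100)·74·0.2185·1000/22.9 = 31.7661
BU:GU = 31.7661/53

0.5994


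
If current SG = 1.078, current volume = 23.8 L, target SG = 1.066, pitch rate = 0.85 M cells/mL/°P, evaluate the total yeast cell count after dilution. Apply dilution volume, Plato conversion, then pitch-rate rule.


V_w = V·((SG_c−1)/(SG_t−1)−1);  °P = 259 − 259/SG_t;  cells = rate·(V+V_w)·°P
V_w = 23.8·((1.078−1)/(1.066−1)−1) = 4.3273
V_final = 23.8 + 4.3273 = 28.1273
°P = 259 − 259/1.066 = 16.0356
cells = 0.85·28.1273·16.0356

383.3832 billion cells


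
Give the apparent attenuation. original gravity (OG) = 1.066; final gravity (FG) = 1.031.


AA = (OG − FG)/(OG − 1) · 100
AA = (1.066 − 1.031)/(1.066 − 1) · 100

53.0303 %


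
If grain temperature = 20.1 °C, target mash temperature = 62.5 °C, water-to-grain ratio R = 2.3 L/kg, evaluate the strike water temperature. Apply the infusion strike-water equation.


T_strike = (0.41/R)·(T_mash − T_grain) + T_mash
T_strike = (0.41/2.3)·(62.5 − 20.1) + 62.5

70.0583 °C


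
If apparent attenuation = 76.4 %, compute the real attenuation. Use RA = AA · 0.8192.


RA = 76.4 · 0.8192

62.5869 %


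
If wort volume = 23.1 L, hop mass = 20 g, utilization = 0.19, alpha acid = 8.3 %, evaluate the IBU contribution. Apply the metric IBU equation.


IBU = (α/100)·mass·U·1000 / V
IBU = (8.3/100)·20·0.19·1000 / 23.1

13.6537 IBU
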